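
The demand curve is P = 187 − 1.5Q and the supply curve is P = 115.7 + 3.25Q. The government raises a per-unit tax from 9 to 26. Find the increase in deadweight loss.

Competitive equilibrium: 187 − 1.5Q = 115.7 + 3.25Q → Q* = 15.0105, P* = 164.4842.
For a per-unit tax t: ΔQ = t/4.75, so DWL = ½·t·(t/4.75) = t²/9.5.
At t = 9: DWL = 8.526. At t = 26: DWL = 71.158.
Increase = 71.158 − 8.526 = 62.63.

62.63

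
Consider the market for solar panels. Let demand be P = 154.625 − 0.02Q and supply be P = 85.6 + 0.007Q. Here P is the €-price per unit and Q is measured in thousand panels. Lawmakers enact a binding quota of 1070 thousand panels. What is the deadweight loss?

€29829.97 thousand

Competitive equilibrium: 154.625 − 0.02Q = 85.6 + 0.007Q → Q* = 2556.4815, P* = 103.4954.
At Q = 1070: demand price = 154.625 − 0.02·1070 = 133.225; supply price = 85.6 + 0.007·1070 = 93.09.
ΔQ = 2556.4815 − 1070 = 1486.4815; wedge = 133.225 − 93.09 = 40.135.
Deadweight loss = ½ × 1486.4815 × 40.135 = €29829.97 thousand.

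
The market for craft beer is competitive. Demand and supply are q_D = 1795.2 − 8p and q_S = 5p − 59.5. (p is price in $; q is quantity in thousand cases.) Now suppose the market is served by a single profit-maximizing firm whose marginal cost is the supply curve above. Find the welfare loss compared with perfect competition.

In inverse form: demand p = 224.4 − 0.125q, supply p = 11.9 + 0.2q.
Competitive equilibrium: 224.4 − 0.125q = 11.9 + 0.2q → q* = 653.8462, p* = 142.6692.
Marginal revenue: MR = 224.4 − 0.25q. Set MR = MC: 224.4 − 0.25q = 11.9 + 0.2q → q_m = 472.2222.
Price p_m = 224.4 − 0.125·472.2222 = 165.3722; MC(q_m) = 11.9 + 0.2·472.2222 = 106.3444.
Competitive q* = 653.8462, so Δq = 181.624; wedge = 165.3722 − 106.3444 = 59.0278.
DWL = ½ × 181.624 × 59.0278 = $5360.43 thousand.

$5360.43 thousand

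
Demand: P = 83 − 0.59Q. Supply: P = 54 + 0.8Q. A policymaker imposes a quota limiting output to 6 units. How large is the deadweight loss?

153.54

Competitive equilibrium: 83 − 0.59Q = 54 + 0.8Q → Q* = 20.8633, P* = 70.6906.
At Q = 6: demand price = 83 − 0.59·6 = 79.46; supply price = 54 + 0.8·6 = 58.8.
ΔQ = 20.8633 − 6 = 14.8633; wedge = 79.46 − 58.8 = 20.66.
Welfare loss = ½ × 14.8633 × 20.66 = 153.54.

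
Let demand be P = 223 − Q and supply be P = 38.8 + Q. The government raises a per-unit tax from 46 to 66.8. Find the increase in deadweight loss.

586.56

Competitive equilibrium: 223 − Q = 38.8 + Q → Q* = 92.1, P* = 130.9.
For a per-unit tax t: ΔQ = t/2, so DWL = ½·t·(t/2) = t²/4.
At t = 46: DWL = 529. At t = 66.8: DWL = 1115.56.
Increase = 1115.56 − 529 = 586.56.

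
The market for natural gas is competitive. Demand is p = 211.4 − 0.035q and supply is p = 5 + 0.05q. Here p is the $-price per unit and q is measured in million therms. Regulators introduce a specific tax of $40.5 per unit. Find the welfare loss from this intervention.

Competitive equilibrium: 211.4 − 0.035q = 5 + 0.05q → q* = 2428.2353, p* = 126.4118.
With the tax, the buyer price exceeds the seller price by 40.5: (211.4 − 0.035q) − (5 + 0.05q) = 40.5 → q' = 1951.7647.
Δq = 2428.2353 − 1951.7647 = 476.4706; the wedge equals the tax, 40.5.
The triangle = ½ × 476.4706 × 40.5 = $9648.53 million.

$9648.53 million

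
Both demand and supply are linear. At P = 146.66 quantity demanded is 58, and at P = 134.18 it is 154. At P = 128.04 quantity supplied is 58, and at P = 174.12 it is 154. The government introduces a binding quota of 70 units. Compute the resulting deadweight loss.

Demand slope = (134.18 − 146.66)/(154 − 58) = −0.13, so P = 154.2 − 0.13Q.
Supply slope = (174.12 − 128.04)/(154 − 58) = 0.48, so P = 100.2 + 0.48Q.
Competitive equilibrium: 154.2 − 0.13Q = 100.2 + 0.48Q → Q* = 88.5246, P* = 142.6918.
At Q = 70: demand price = 154.2 − 0.13·70 = 145.1; supply price = 100.2 + 0.48·70 = 133.8.
ΔQ = 88.5246 − 70 = 18.5246; wedge = 145.1 − 133.8 = 11.3.
Deadweight loss = ½ × 18.5246 × 11.3 = 104.66.

104.66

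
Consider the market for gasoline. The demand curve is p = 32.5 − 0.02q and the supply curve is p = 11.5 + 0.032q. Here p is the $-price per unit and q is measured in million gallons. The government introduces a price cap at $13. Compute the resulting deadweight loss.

Competitive equilibrium: 32.5 − 0.02q = 11.5 + 0.032q → q* = 403.8462, p* = 24.4231.
At the ceiling p = 13, quantity supplied = (13 − 11.5)/0.032 = 46.875.
Willingness to pay at q' = 46.875: 32.5 − 0.02·46.875 = 31.5625.
Δq = 403.8462 − 46.875 = 356.9712; wedge = 31.5625 − 13 = 18.5625.
Deadweight loss = ½ × 356.9712 × 18.5625 = $3313.14 million.

$3313.14 million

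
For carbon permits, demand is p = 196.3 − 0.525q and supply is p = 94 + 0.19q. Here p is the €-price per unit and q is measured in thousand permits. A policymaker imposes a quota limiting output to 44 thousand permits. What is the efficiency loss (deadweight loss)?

Competitive equilibrium: 196.3 − 0.525q = 94 + 0.19q → q* = 143.0769, p* = 121.1846.
At q = 44: demand price = 196.3 − 0.525·44 = 173.2; supply price = 94 + 0.19·44 = 102.36.
Δq = 143.0769 − 44 = 99.0769; wedge = 173.2 − 102.36 = 70.84.
Deadweight loss = ½ × 99.0769 × 70.84 = €3509.30 thousand.

€3509.30 thousand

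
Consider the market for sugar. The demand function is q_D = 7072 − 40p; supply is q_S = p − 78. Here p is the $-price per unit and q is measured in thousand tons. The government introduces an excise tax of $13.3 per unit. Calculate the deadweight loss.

In inverse form: demand p = 176.8 − 0.025q, supply p = 78 + q.
Competitive equilibrium: 176.8 − 0.025q = 78 + q → q* = 96.3902, p* = 174.3902.
With the tax, the buyer price exceeds the seller price by 13.3: (176.8 − 0.025q) − (78 + q) = 13.3 → q' = 83.4146.
Δq = 96.3902 − 83.4146 = 12.9756; the wedge equals the tax, 13.3.
DWL = ½ × 12.9756 × 13.3 = $86.29 thousand.

$86.29 thousand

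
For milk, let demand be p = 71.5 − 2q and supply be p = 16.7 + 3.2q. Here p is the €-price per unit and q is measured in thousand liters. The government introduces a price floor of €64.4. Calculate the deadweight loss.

€126.98 thousand

Competitive equilibrium: 71.5 − 2q = 16.7 + 3.2q → q* = 10.5385, p* = 50.4231.
At the floor p = 64.4, quantity demanded = (71.5 − 64.4)/2 = 3.55.
Sellers' marginal cost at q' = 3.55: 16.7 + 3.2·3.55 = 28.06.
Δq = 10.5385 − 3.55 = 6.9885; wedge = 64.4 − 28.06 = 36.34.
DWL = ½ × 6.9885 × 36.34 = €126.98 thousand.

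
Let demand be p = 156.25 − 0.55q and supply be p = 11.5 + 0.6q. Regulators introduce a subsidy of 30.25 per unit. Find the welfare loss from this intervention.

Competitive equilibrium: 156.25 − 0.55q = 11.5 + 0.6q → q* = 125.8696, p* = 87.0217.
The subsidy lowers effective supply by 30.25: p = 0.6q − 18.75.
New quantity: 156.25 − 0.55q = 0.6q − 18.75 → q' = 152.1739.
Overproduction Δq = 152.1739 − 125.8696 = 26.3043; wedge = subsidy = 30.25.
DWL = ½ × 26.3043 × 30.25 = 397.85.

397.85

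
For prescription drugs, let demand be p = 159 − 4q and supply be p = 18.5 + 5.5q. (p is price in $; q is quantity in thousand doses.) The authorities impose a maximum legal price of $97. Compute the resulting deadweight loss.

$1.27 thousand

Competitive equilibrium: 159 − 4q = 18.5 + 5.5q → q* = 14.7895, p* = 99.8421.
At the ceiling p = 97, quantity supplied = (97 − 18.5)/5.5 = 14.2727.
Willingness to pay at q' = 14.2727: 159 − 4·14.2727 = 101.9092.
Δq = 14.7895 − 14.2727 = 0.5168; wedge = 101.9092 − 97 = 4.9092.
Deadweight loss = ½ × 0.5168 × 4.9092 = $1.27 thousand.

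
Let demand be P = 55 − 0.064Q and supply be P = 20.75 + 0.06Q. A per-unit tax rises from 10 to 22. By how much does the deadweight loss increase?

1548.39

Competitive equilibrium: 55 − 0.064Q = 20.75 + 0.06Q → Q* = 276.2097, P* = 37.3226.
For a per-unit tax t: ΔQ = t/0.124, so DWL = ½·t·(t/0.124) = t²/0.248.
At t = 10: DWL = 403.226. At t = 22: DWL = 1951.613.
Increase = 1951.613 − 403.226 = 1548.39.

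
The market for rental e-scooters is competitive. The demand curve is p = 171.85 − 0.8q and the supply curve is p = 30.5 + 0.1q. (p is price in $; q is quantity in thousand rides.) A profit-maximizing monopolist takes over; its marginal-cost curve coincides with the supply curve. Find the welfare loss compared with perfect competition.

Competitive equilibrium: 171.85 − 0.8q = 30.5 + 0.1q → q* = 157.0556, p* = 46.2056.
Marginal revenue: MR = 171.85 − 1.6q. Set MR = MC: 171.85 − 1.6q = 30.5 + 0.1q → q_m = 83.1471.
Price p_m = 171.85 − 0.8·83.1471 = 105.3323; MC(q_m) = 30.5 + 0.1·83.1471 = 38.8147.
Competitive q* = 157.0556, so Δq = 73.9085; wedge = 105.3323 − 38.8147 = 66.5176.
DWL = ½ × 73.9085 × 66.5176 = $2458.11 thousand.

$2458.11 thousand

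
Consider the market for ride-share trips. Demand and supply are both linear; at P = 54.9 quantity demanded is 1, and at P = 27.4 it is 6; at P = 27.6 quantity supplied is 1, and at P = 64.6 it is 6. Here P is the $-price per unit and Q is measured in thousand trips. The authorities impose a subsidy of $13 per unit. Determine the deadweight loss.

Demand slope = (27.4 − 54.9)/(6 − 1) = −5.5, so P = 60.4 − 5.5Q.
Supply slope = (64.6 − 27.6)/(6 − 1) = 7.4, so P = 20.2 + 7.4Q.
Competitive equilibrium: 60.4 − 5.5Q = 20.2 + 7.4Q → Q* = 3.1163, P* = 43.2605.
The subsidy lowers effective supply by 13: P = 7.2 + 7.4Q.
New quantity: 60.4 − 5.5Q = 7.2 + 7.4Q → Q' = 4.124.
Overproduction ΔQ = 4.124 − 3.1163 = 1.0077; wedge = subsidy = 13.
DWL = ½ × 1.0077 × 13 = $6.55 thousand.

$6.55 thousand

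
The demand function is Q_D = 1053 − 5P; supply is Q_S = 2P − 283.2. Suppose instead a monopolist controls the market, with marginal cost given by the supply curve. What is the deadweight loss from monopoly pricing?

In inverse form: demand P = 210.6 − 0.2Q, supply P = 141.6 + 0.5Q.
Competitive equilibrium: 210.6 − 0.2Q = 141.6 + 0.5Q → Q* = 98.5714, P* = 190.8857.
Marginal revenue: MR = 210.6 − 0.4Q. Set MR = MC: 210.6 − 0.4Q = 141.6 + 0.5Q → Q_m = 76.6667.
Price P_m = 210.6 − 0.2·76.6667 = 195.2667; MC(Q_m) = 141.6 + 0.5·76.6667 = 179.9334.
Competitive Q* = 98.5714, so ΔQ = 21.9047; wedge = 195.2667 − 179.9334 = 15.3333.
Deadweight loss = ½ × 21.9047 × 15.3333 = 167.94.

167.94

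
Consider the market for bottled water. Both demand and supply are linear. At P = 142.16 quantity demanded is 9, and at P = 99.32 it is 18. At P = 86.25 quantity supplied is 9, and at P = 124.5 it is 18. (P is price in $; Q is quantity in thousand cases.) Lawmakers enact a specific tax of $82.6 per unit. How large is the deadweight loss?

Demand slope = (99.32 − 142.16)/(18 − 9) = −4.76, so P = 185 − 4.76Q.
Supply slope = (124.5 − 86.25)/(18 − 9) = 4.25, so P = 48 + 4.25Q.
Competitive equilibrium: 185 − 4.76Q = 48 + 4.25Q → Q* = 15.2053, P* = 112.6226.
With the tax, the buyer price exceeds the seller price by 82.6: (185 − 4.76Q) − (48 + 4.25Q) = 82.6 → Q' = 6.0377.
ΔQ = 15.2053 − 6.0377 = 9.1676; the wedge equals the tax, 82.6.
DWL = ½ × 9.1676 × 82.6 = $378.62 thousand.

$378.62 thousand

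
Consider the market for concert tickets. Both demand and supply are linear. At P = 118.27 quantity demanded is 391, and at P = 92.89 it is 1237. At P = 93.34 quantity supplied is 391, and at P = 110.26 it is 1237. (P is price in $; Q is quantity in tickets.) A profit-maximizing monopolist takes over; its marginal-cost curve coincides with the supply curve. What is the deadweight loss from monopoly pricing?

Demand slope = (92.89 − 118.27)/(1237 − 391) = −0.03, so P = 130 − 0.03Q.
Supply slope = (110.26 − 93.34)/(1237 − 391) = 0.02, so P = 85.52 + 0.02Q.
Competitive equilibrium: 130 − 0.03Q = 85.52 + 0.02Q → Q* = 889.6, P* = 103.312.
Marginal revenue: MR = 130 − 0.06Q. Set MR = MC: 130 − 0.06Q = 85.52 + 0.02Q → Q_m = 556.
Price P_m = 130 − 0.03·556 = 113.32; MC(Q_m) = 85.52 + 0.02·556 = 96.64.
Competitive Q* = 889.6, so ΔQ = 333.6; wedge = 113.32 − 96.64 = 16.68.
Welfare loss = ½ × 333.6 × 16.68 = $2782.224.

$2782.224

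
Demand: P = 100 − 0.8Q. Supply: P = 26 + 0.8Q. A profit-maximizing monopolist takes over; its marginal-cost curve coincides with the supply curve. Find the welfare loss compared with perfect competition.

Competitive equilibrium: 100 − 0.8Q = 26 + 0.8Q → Q* = 46.25, P* = 63.
Marginal revenue: MR = 100 − 1.6Q. Set MR = MC: 100 − 1.6Q = 26 + 0.8Q → Q_m = 30.8333.
Price P_m = 100 − 0.8·30.8333 = 75.3334; MC(Q_m) = 26 + 0.8·30.8333 = 50.6666.
Competitive Q* = 46.25, so ΔQ = 15.4167; wedge = 75.3334 − 50.6666 = 24.6668.
Welfare loss = ½ × 15.4167 × 24.6668 = 190.14.

190.14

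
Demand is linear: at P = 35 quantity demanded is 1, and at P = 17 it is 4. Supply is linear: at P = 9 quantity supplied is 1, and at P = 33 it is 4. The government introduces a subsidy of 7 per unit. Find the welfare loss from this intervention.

Demand slope = (17 − 35)/(4 − 1) = −6, so P = 41 − 6Q.
Supply slope = (33 − 9)/(4 − 1) = 8, so P = 1 + 8Q.
Competitive equilibrium: 41 − 6Q = 1 + 8Q → Q* = 2.8571, P* = 23.8571.
The subsidy lowers effective supply by 7: P = 8Q − 6.
New quantity: 41 − 6Q = 8Q − 6 → Q' = 3.3571.
Overproduction ΔQ = 3.3571 − 2.8571 = 0.5; wedge = subsidy = 7.
Deadweight loss = ½ × 0.5 × 7 = 1.75.

1.75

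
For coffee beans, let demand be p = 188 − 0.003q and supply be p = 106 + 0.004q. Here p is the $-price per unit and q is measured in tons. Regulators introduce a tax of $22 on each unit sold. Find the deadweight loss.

Competitive equilibrium: 188 − 0.003q = 106 + 0.004q → q* = 11714.2857, p* = 152.8571.
With the tax, the buyer price exceeds the seller price by 22: (188 − 0.003q) − (106 + 0.004q) = 22 → q' = 8571.4286.
Δq = 11714.2857 − 8571.4286 = 3142.8571; the wedge equals the tax, 22.
Deadweight loss = ½ × 3142.8571 × 22 = $34571.43.

$34571.43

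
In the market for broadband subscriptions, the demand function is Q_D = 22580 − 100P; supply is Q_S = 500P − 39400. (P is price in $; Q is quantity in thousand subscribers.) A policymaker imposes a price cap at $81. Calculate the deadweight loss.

$745935 thousand

In inverse form: demand P = 225.8 − 0.01Q, supply P = 78.8 + 0.002Q.
Competitive equilibrium: 225.8 − 0.01Q = 78.8 + 0.002Q → Q* = 12250, P* = 103.3.
At the ceiling P = 81, quantity supplied = (81 − 78.8)/0.002 = 1100.
Willingness to pay at Q' = 1100: 225.8 − 0.01·1100 = 214.8.
ΔQ = 12250 − 1100 = 11150; wedge = 214.8 − 81 = 133.8.
Deadweight loss = ½ × 11150 × 133.8 = $745935 thousand.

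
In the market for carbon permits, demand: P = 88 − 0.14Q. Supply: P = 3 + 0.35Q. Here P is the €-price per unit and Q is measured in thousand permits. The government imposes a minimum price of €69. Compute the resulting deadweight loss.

Competitive equilibrium: 88 − 0.14Q = 3 + 0.35Q → Q* = 173.4694, P* = 63.7143.
At the floor P = 69, quantity demanded = (88 − 69)/0.14 = 135.7143.
Sellers' marginal cost at Q' = 135.7143: 3 + 0.35·135.7143 = 50.5.
ΔQ = 173.4694 − 135.7143 = 37.7551; wedge = 69 − 50.5 = 18.5.
Welfare loss = ½ × 37.7551 × 18.5 = €349.23 thousand.

€349.23 thousand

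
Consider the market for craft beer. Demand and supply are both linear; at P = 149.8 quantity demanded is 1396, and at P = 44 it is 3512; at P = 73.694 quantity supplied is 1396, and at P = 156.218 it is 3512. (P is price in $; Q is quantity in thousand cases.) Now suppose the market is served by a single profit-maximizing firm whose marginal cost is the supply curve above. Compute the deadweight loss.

$29178.91 thousand

Demand slope = (44 − 149.8)/(3512 − 1396) = −0.05, so P = 219.6 − 0.05Q.
Supply slope = (156.218 − 73.694)/(3512 − 1396) = 0.039, so P = 19.25 + 0.039Q.
Competitive equilibrium: 219.6 − 0.05Q = 19.25 + 0.039Q → Q* = 2251.1236, P* = 107.04382.
Marginal revenue: MR = 219.6 − 0.1Q. Set MR = MC: 219.6 − 0.1Q = 19.25 + 0.039Q → Q_m = 1441.36691.
Price P_m = 219.6 − 0.05·1441.36691 = 147.53165; MC(Q_m) = 19.25 + 0.039·1441.36691 = 75.46331.
Competitive Q* = 2251.1236, so ΔQ = 809.75669; wedge = 147.53165 − 75.46331 = 72.06834.
Welfare loss = ½ × 809.75669 × 72.06834 = $29178.91 thousand.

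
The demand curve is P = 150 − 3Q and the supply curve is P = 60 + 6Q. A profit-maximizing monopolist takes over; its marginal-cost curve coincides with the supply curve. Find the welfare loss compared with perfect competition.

28.125

Competitive equilibrium: 150 − 3Q = 60 + 6Q → Q* = 10, P* = 120.
Marginal revenue: MR = 150 − 6Q. Set MR = MC: 150 − 6Q = 60 + 6Q → Q_m = 7.5.
Price P_m = 150 − 3·7.5 = 127.5; MC(Q_m) = 60 + 6·7.5 = 105.
Competitive Q* = 10, so ΔQ = 2.5; wedge = 127.5 − 105 = 22.5.
The triangle = ½ × 2.5 × 22.5 = 28.125.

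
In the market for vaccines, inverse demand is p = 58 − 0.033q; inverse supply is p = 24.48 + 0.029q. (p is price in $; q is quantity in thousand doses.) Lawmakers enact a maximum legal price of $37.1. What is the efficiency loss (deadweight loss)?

Competitive equilibrium: 58 − 0.033q = 24.48 + 0.029q → q* = 540.6452, p* = 40.1587.
At the ceiling p = 37.1, quantity supplied = (37.1 − 24.48)/0.029 = 435.1724.
Willingness to pay at q' = 435.1724: 58 − 0.033·435.1724 = 43.6393.
Δq = 540.6452 − 435.1724 = 105.4728; wedge = 43.6393 − 37.1 = 6.5393.
Welfare loss = ½ × 105.4728 × 6.5393 = $344.86 thousand.

$344.86 thousand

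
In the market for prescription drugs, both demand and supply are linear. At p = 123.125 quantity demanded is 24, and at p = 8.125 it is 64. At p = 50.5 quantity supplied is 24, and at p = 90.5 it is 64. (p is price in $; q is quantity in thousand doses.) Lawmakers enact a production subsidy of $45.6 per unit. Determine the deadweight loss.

Demand slope = (8.125 − 123.125)/(64 − 24) = −2.875, so p = 192.125 − 2.875q.
Supply slope = (90.5 − 50.5)/(64 − 24) = 1, so p = 26.5 + q.
Competitive equilibrium: 192.125 − 2.875q = 26.5 + q → q* = 42.74194, p* = 69.24194.
The subsidy lowers effective supply by 45.6: p = q − 19.1.
New quantity: 192.125 − 2.875q = q − 19.1 → q' = 54.50968.
Overproduction Δq = 54.50968 − 42.74194 = 11.76774; wedge = subsidy = 45.6.
Welfare loss = ½ × 11.76774 × 45.6 = $268.30 thousand.

$268.30 thousand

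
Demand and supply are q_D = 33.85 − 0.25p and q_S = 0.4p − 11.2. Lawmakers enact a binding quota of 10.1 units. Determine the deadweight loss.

134.08

In inverse form: demand p = 135.4 − 4q, supply p = 28 + 2.5q.
Competitive equilibrium: 135.4 − 4q = 28 + 2.5q → q* = 16.5231, p* = 69.3077.
At q = 10.1: demand price = 135.4 − 4·10.1 = 95; supply price = 28 + 2.5·10.1 = 53.25.
Δq = 16.5231 − 10.1 = 6.4231; wedge = 95 − 53.25 = 41.75.
The triangle = ½ × 6.4231 × 41.75 = 134.08.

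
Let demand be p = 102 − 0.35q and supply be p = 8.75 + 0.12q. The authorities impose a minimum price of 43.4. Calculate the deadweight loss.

Competitive equilibrium: 102 − 0.35q = 8.75 + 0.12q → q* = 198.4043, p* = 32.5585.
At the floor p = 43.4, quantity demanded = (102 − 43.4)/0.35 = 167.4286.
Sellers' marginal cost at q' = 167.4286: 8.75 + 0.12·167.4286 = 28.8414.
Δq = 198.4043 − 167.4286 = 30.9757; wedge = 43.4 − 28.8414 = 14.5586.
DWL = ½ × 30.9757 × 14.5586 = 225.48.

225.48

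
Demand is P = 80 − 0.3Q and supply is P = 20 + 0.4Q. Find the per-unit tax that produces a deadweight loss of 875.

35

Competitive equilibrium: 80 − 0.3Q = 20 + 0.4Q → Q* = 85.7143, P* = 54.2857.
A tax t gives ΔQ = t/0.7 and wedge t, so DWL = t²/1.4.
t²/1.4 = 875 → t² = 1225 → t = 35.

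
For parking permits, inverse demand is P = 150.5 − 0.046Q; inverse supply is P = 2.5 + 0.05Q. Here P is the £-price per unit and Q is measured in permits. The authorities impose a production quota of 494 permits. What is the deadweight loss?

Competitive equilibrium: 150.5 − 0.046Q = 2.5 + 0.05Q → Q* = 1541.6667, P* = 79.5833.
At Q = 494: demand price = 150.5 − 0.046·494 = 127.776; supply price = 2.5 + 0.05·494 = 27.2.
ΔQ = 1541.6667 − 494 = 1047.6667; wedge = 127.776 − 27.2 = 100.576.
Deadweight loss = ½ × 1047.6667 × 100.576 = £52685.06.

£52685.06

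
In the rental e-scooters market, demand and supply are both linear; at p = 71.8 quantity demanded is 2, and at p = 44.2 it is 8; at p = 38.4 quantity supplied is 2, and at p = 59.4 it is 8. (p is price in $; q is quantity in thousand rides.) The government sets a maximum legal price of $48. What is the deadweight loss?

Demand slope = (44.2 − 71.8)/(8 − 2) = −4.6, so p = 81 − 4.6q.
Supply slope = (59.4 − 38.4)/(8 − 2) = 3.5, so p = 31.4 + 3.5q.
Competitive equilibrium: 81 − 4.6q = 31.4 + 3.5q → q* = 6.1235, p* = 52.8321.
At the ceiling p = 48, quantity supplied = (48 − 31.4)/3.5 = 4.7429.
Willingness to pay at q' = 4.7429: 81 − 4.6·4.7429 = 59.1827.
Δq = 6.1235 − 4.7429 = 1.3806; wedge = 59.1827 − 48 = 11.1827.
Welfare loss = ½ × 1.3806 × 11.1827 = $7.72 thousand.

$7.72 thousand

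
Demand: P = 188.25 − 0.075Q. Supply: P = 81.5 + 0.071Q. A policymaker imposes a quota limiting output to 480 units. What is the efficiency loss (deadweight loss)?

4605.10

Competitive equilibrium: 188.25 − 0.075Q = 81.5 + 0.071Q → Q* = 731.1644, P* = 133.4127.
At Q = 480: demand price = 188.25 − 0.075·480 = 152.25; supply price = 81.5 + 0.071·480 = 115.58.
ΔQ = 731.1644 − 480 = 251.1644; wedge = 152.25 − 115.58 = 36.67.
The triangle = ½ × 251.1644 × 36.67 = 4605.10.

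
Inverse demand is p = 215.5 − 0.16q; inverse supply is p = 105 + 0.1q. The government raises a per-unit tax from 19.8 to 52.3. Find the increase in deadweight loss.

4506.25

Competitive equilibrium: 215.5 − 0.16q = 105 + 0.1q → q* = 425, p* = 147.5.
For a per-unit tax t: Δq = t/0.26, so DWL = ½·t·(t/0.26) = t²/0.52.
At t = 19.8: DWL = 753.923. At t = 52.3: DWL = 5260.173.
Increase = 5260.173 − 753.923 = 4506.25.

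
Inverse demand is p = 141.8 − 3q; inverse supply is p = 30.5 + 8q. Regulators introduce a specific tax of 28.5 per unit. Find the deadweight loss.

36.92

Competitive equilibrium: 141.8 − 3q = 30.5 + 8q → q* = 10.1182, p* = 111.4455.
With the tax, the buyer price exceeds the seller price by 28.5: (141.8 − 3q) − (30.5 + 8q) = 28.5 → q' = 7.5273.
Δq = 10.1182 − 7.5273 = 2.5909; the wedge equals the tax, 28.5.
DWL = ½ × 2.5909 × 28.5 = 36.92.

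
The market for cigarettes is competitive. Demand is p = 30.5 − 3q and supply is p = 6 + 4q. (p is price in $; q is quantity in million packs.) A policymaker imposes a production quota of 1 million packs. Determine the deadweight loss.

$21.875 million

Competitive equilibrium: 30.5 − 3q = 6 + 4q → q* = 3.5, p* = 20.
At q = 1: demand price = 30.5 − 3·1 = 27.5; supply price = 6 + 4·1 = 10.
Δq = 3.5 − 1 = 2.5; wedge = 27.5 − 10 = 17.5.
DWL = ½ × 2.5 × 17.5 = $21.875 million.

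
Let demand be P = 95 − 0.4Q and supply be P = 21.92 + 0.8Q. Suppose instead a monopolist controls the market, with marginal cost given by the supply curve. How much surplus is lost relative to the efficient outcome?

139.08

Competitive equilibrium: 95 − 0.4Q = 21.92 + 0.8Q → Q* = 60.9, P* = 70.64.
Marginal revenue: MR = 95 − 0.8Q. Set MR = MC: 95 − 0.8Q = 21.92 + 0.8Q → Q_m = 45.675.
Price P_m = 95 − 0.4·45.675 = 76.73; MC(Q_m) = 21.92 + 0.8·45.675 = 58.46.
Competitive Q* = 60.9, so ΔQ = 15.225; wedge = 76.73 − 58.46 = 18.27.
Welfare loss = ½ × 15.225 × 18.27 = 139.08.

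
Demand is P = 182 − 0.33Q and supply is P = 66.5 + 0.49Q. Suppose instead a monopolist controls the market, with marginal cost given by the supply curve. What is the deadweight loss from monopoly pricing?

Competitive equilibrium: 182 − 0.33Q = 66.5 + 0.49Q → Q* = 140.8537, P* = 135.5183.
Marginal revenue: MR = 182 − 0.66Q. Set MR = MC: 182 − 0.66Q = 66.5 + 0.49Q → Q_m = 100.4348.
Price P_m = 182 − 0.33·100.4348 = 148.8565; MC(Q_m) = 66.5 + 0.49·100.4348 = 115.7131.
Competitive Q* = 140.8537, so ΔQ = 40.4189; wedge = 148.8565 − 115.7131 = 33.1434.
Welfare loss = ½ × 40.4189 × 33.1434 = 669.81.

669.81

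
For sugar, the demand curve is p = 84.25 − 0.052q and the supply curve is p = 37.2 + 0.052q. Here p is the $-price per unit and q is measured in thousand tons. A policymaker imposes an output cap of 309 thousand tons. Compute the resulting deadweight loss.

$1069.36 thousand

Competitive equilibrium: 84.25 − 0.052q = 37.2 + 0.052q → q* = 452.4038, p* = 60.725.
At q = 309: demand price = 84.25 − 0.052·309 = 68.182; supply price = 37.2 + 0.052·309 = 53.268.
Δq = 452.4038 − 309 = 143.4038; wedge = 68.182 − 53.268 = 14.914.
Deadweight loss = ½ × 143.4038 × 14.914 = $1069.36 thousand.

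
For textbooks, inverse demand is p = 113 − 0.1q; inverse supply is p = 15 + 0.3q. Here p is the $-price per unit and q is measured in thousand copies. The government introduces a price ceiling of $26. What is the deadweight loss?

Competitive equilibrium: 113 − 0.1q = 15 + 0.3q → q* = 245, p* = 88.5.
At the ceiling p = 26, quantity supplied = (26 − 15)/0.3 = 36.66667.
Willingness to pay at q' = 36.66667: 113 − 0.1·36.66667 = 109.33333.
Δq = 245 − 36.66667 = 208.33333; wedge = 109.33333 − 26 = 83.33333.
DWL = ½ × 208.33333 × 83.33333 = $8680.56 thousand.

$8680.56 thousand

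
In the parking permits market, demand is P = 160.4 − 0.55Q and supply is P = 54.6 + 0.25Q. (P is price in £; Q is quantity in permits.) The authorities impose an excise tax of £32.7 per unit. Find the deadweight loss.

Competitive equilibrium: 160.4 − 0.55Q = 54.6 + 0.25Q → Q* = 132.25, P* = 87.6625.
With the tax, the buyer price exceeds the seller price by 32.7: (160.4 − 0.55Q) − (54.6 + 0.25Q) = 32.7 → Q' = 91.375.
ΔQ = 132.25 − 91.375 = 40.875; the wedge equals the tax, 32.7.
Deadweight loss = ½ × 40.875 × 32.7 = £668.31.

£668.31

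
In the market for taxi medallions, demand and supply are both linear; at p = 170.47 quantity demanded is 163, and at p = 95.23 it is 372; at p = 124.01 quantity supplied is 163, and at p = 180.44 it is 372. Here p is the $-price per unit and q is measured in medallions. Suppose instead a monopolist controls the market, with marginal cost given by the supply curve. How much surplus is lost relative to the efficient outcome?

$2334.59

Demand slope = (95.23 − 170.47)/(372 − 163) = −0.36, so p = 229.15 − 0.36q.
Supply slope = (180.44 − 124.01)/(372 − 163) = 0.27, so p = 80 + 0.27q.
Competitive equilibrium: 229.15 − 0.36q = 80 + 0.27q → q* = 236.746, p* = 143.9214.
Marginal revenue: MR = 229.15 − 0.72q. Set MR = MC: 229.15 − 0.72q = 80 + 0.27q → q_m = 150.6566.
Price p_m = 229.15 − 0.36·150.6566 = 174.9136; MC(q_m) = 80 + 0.27·150.6566 = 120.6773.
Competitive q* = 236.746, so Δq = 86.0894; wedge = 174.9136 − 120.6773 = 54.2363.
Deadweight loss = ½ × 86.0894 × 54.2363 = $2334.59.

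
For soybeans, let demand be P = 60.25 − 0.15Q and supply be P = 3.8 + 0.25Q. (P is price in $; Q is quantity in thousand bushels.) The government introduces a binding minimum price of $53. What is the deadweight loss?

Competitive equilibrium: 60.25 − 0.15Q = 3.8 + 0.25Q → Q* = 141.125, P* = 39.0813.
At the floor P = 53, quantity demanded = (60.25 − 53)/0.15 = 48.3333.
Sellers' marginal cost at Q' = 48.3333: 3.8 + 0.25·48.3333 = 15.8833.
ΔQ = 141.125 − 48.3333 = 92.7917; wedge = 53 − 15.8833 = 37.1167.
Deadweight loss = ½ × 92.7917 × 37.1167 = $1722.06 thousand.

$1722.06 thousand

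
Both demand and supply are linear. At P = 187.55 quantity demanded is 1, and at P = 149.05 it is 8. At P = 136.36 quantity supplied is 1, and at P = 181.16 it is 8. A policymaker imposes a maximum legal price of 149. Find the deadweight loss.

32.21

Demand slope = (149.05 − 187.55)/(8 − 1) = −5.5, so P = 193.05 − 5.5Q.
Supply slope = (181.16 − 136.36)/(8 − 1) = 6.4, so P = 129.96 + 6.4Q.
Competitive equilibrium: 193.05 − 5.5Q = 129.96 + 6.4Q → Q* = 5.3017, P* = 163.8908.
At the ceiling P = 149, quantity supplied = (149 − 129.96)/6.4 = 2.975.
Willingness to pay at Q' = 2.975: 193.05 − 5.5·2.975 = 176.6875.
ΔQ = 5.3017 − 2.975 = 2.3267; wedge = 176.6875 − 149 = 27.6875.
DWL = ½ × 2.3267 × 27.6875 = 32.21.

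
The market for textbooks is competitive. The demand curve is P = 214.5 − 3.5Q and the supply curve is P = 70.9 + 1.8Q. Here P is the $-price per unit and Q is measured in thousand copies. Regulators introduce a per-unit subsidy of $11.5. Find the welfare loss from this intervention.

Competitive equilibrium: 214.5 − 3.5Q = 70.9 + 1.8Q → Q* = 27.0943, P* = 119.6698.
The subsidy lowers effective supply by 11.5: P = 59.4 + 1.8Q.
New quantity: 214.5 − 3.5Q = 59.4 + 1.8Q → Q' = 29.2642.
Overproduction ΔQ = 29.2642 − 27.0943 = 2.1699; wedge = subsidy = 11.5.
The triangle = ½ × 2.1699 × 11.5 = $12.48 thousand.

$12.48 thousand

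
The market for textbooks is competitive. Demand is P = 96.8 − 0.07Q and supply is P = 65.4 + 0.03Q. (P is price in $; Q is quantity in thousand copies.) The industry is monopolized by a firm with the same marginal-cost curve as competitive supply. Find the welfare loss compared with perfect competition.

$835.85 thousand

Competitive equilibrium: 96.8 − 0.07Q = 65.4 + 0.03Q → Q* = 314, P* = 74.82.
Marginal revenue: MR = 96.8 − 0.14Q. Set MR = MC: 96.8 − 0.14Q = 65.4 + 0.03Q → Q_m = 184.7059.
Price P_m = 96.8 − 0.07·184.7059 = 83.8706; MC(Q_m) = 65.4 + 0.03·184.7059 = 70.9412.
Competitive Q* = 314, so ΔQ = 129.2941; wedge = 83.8706 − 70.9412 = 12.9294.
The triangle = ½ × 129.2941 × 12.9294 = $835.85 thousand.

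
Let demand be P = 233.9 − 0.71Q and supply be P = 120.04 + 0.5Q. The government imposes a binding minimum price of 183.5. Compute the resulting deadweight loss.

323.20

Competitive equilibrium: 233.9 − 0.71Q = 120.04 + 0.5Q → Q* = 94.0992, P* = 167.0896.
At the floor P = 183.5, quantity demanded = (233.9 − 183.5)/0.71 = 70.9859.
Sellers' marginal cost at Q' = 70.9859: 120.04 + 0.5·70.9859 = 155.533.
ΔQ = 94.0992 − 70.9859 = 23.1133; wedge = 183.5 − 155.533 = 27.967.
DWL = ½ × 23.1133 × 27.967 = 323.20.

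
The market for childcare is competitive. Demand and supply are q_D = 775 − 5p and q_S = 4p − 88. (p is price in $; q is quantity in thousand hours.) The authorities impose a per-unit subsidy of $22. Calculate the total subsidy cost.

$7577.78 thousand

In inverse form: demand p = 155 − 0.2q, supply p = 22 + 0.25q.
Competitive equilibrium: 155 − 0.2q = 22 + 0.25q → q* = 295.5556, p* = 95.8889.
The subsidy lowers effective supply by 22: p = 0 + 0.25q.
New quantity: 155 − 0.2q = 0 + 0.25q → q' = 344.4444.
Total subsidy cost = 22 × 344.4444 = $7577.78 thousand.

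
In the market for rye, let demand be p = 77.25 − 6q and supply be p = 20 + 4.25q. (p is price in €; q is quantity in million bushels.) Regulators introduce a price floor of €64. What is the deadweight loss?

Competitive equilibrium: 77.25 − 6q = 20 + 4.25q → q* = 5.5854, p* = 43.7378.
At the floor p = 64, quantity demanded = (77.25 − 64)/6 = 2.2083.
Sellers' marginal cost at q' = 2.2083: 20 + 4.25·2.2083 = 29.3853.
Δq = 5.5854 − 2.2083 = 3.3771; wedge = 64 − 29.3853 = 34.6147.
DWL = ½ × 3.3771 × 34.6147 = €58.45 million.

€58.45 million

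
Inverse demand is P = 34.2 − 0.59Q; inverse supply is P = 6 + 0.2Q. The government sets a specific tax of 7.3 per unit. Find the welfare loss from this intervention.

33.73

Competitive equilibrium: 34.2 − 0.59Q = 6 + 0.2Q → Q* = 35.6962, P* = 13.1392.
With the tax, the buyer price exceeds the seller price by 7.3: (34.2 − 0.59Q) − (6 + 0.2Q) = 7.3 → Q' = 26.4557.
ΔQ = 35.6962 − 26.4557 = 9.2405; the wedge equals the tax, 7.3.
DWL = ½ × 9.2405 × 7.3 = 33.73.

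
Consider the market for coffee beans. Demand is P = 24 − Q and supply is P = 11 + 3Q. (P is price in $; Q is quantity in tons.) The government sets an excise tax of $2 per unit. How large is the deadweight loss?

Competitive equilibrium: 24 − Q = 11 + 3Q → Q* = 3.25, P* = 20.75.
With the tax, the buyer price exceeds the seller price by 2: (24 − Q) − (11 + 3Q) = 2 → Q' = 2.75.
ΔQ = 3.25 − 2.75 = 0.5; the wedge equals the tax, 2.
DWL = ½ × 0.5 × 2 = $0.50.

$0.50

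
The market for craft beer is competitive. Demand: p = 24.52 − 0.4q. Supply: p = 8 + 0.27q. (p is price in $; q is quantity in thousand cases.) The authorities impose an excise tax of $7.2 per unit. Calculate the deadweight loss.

$38.69 thousand

Competitive equilibrium: 24.52 − 0.4q = 8 + 0.27q → q* = 24.6567, p* = 14.6573.
With the tax, the buyer price exceeds the seller price by 7.2: (24.52 − 0.4q) − (8 + 0.27q) = 7.2 → q' = 13.9104.
Δq = 24.6567 − 13.9104 = 10.7463; the wedge equals the tax, 7.2.
The triangle = ½ × 10.7463 × 7.2 = $38.69 thousand.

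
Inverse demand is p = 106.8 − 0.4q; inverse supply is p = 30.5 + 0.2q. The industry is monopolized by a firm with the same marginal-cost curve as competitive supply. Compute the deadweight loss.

776.23

Competitive equilibrium: 106.8 − 0.4q = 30.5 + 0.2q → q* = 127.1667, p* = 55.9333.
Marginal revenue: MR = 106.8 − 0.8q. Set MR = MC: 106.8 − 0.8q = 30.5 + 0.2q → q_m = 76.3.
Price p_m = 106.8 − 0.4·76.3 = 76.28; MC(q_m) = 30.5 + 0.2·76.3 = 45.76.
Competitive q* = 127.1667, so Δq = 50.8667; wedge = 76.28 − 45.76 = 30.52.
Deadweight loss = ½ × 50.8667 × 30.52 = 776.23.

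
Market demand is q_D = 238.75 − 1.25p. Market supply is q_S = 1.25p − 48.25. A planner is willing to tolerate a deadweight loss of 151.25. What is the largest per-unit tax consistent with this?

In inverse form: demand p = 191 − 0.8q, supply p = 38.6 + 0.8q.
Competitive equilibrium: 191 − 0.8q = 38.6 + 0.8q → q* = 95.25, p* = 114.8.
A tax t gives Δq = t/1.6 and wedge t, so DWL = t²/3.2.
t²/3.2 = 151.25 → t² = 484 → t = 22.

22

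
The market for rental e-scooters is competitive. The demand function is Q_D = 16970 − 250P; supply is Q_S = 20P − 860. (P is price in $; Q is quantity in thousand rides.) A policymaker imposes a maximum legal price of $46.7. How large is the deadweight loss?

$4038.35 thousand

In inverse form: demand P = 67.88 − 0.004Q, supply P = 43 + 0.05Q.
Competitive equilibrium: 67.88 − 0.004Q = 43 + 0.05Q → Q* = 460.7407, P* = 66.037.
At the ceiling P = 46.7, quantity supplied = (46.7 − 43)/0.05 = 74.
Willingness to pay at Q' = 74: 67.88 − 0.004·74 = 67.584.
ΔQ = 460.7407 − 74 = 386.7407; wedge = 67.584 − 46.7 = 20.884.
DWL = ½ × 386.7407 × 20.884 = $4038.35 thousand.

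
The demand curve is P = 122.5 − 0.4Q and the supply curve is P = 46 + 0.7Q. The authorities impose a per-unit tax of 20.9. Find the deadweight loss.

Competitive equilibrium: 122.5 − 0.4Q = 46 + 0.7Q → Q* = 69.5455, P* = 94.6818.
With the tax, the buyer price exceeds the seller price by 20.9: (122.5 − 0.4Q) − (46 + 0.7Q) = 20.9 → Q' = 50.5455.
ΔQ = 69.5455 − 50.5455 = 19; the wedge equals the tax, 20.9.
DWL = ½ × 19 × 20.9 = 198.55.

198.55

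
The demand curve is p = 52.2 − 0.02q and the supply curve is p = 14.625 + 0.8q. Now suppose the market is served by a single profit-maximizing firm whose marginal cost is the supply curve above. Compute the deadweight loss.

0.49

Competitive equilibrium: 52.2 − 0.02q = 14.625 + 0.8q → q* = 45.8232, p* = 51.2835.
Marginal revenue: MR = 52.2 − 0.04q. Set MR = MC: 52.2 − 0.04q = 14.625 + 0.8q → q_m = 44.7321.
Price p_m = 52.2 − 0.02·44.7321 = 51.3054; MC(q_m) = 14.625 + 0.8·44.7321 = 50.4107.
Competitive q* = 45.8232, so Δq = 1.0911; wedge = 51.3054 − 50.4107 = 0.8947.
Welfare loss = ½ × 1.0911 × 0.8947 = 0.49.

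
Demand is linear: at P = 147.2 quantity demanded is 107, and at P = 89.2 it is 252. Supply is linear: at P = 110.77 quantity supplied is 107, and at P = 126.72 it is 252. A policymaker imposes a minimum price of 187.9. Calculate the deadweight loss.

Demand slope = (89.2 − 147.2)/(252 − 107) = −0.4, so P = 190 − 0.4Q.
Supply slope = (126.72 − 110.77)/(252 − 107) = 0.11, so P = 99 + 0.11Q.
Competitive equilibrium: 190 − 0.4Q = 99 + 0.11Q → Q* = 178.4314, P* = 118.6275.
At the floor P = 187.9, quantity demanded = (190 − 187.9)/0.4 = 5.25.
Sellers' marginal cost at Q' = 5.25: 99 + 0.11·5.25 = 99.5775.
ΔQ = 178.4314 − 5.25 = 173.1814; wedge = 187.9 − 99.5775 = 88.3225.
Welfare loss = ½ × 173.1814 × 88.3225 = 7647.91.

7647.91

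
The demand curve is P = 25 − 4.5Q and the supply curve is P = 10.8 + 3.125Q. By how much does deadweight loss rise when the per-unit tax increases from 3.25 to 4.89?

0.88

Competitive equilibrium: 25 − 4.5Q = 10.8 + 3.125Q → Q* = 1.8623, P* = 16.6197.
For a per-unit tax t: ΔQ = t/7.625, so DWL = ½·t·(t/7.625) = t²/15.25.
At t = 3.25: DWL = 0.693. At t = 4.89: DWL = 1.568.
Increase = 1.568 − 0.693 = 0.88.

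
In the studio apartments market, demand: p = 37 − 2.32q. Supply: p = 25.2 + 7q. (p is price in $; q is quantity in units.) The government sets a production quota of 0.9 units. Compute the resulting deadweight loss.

$0.62

Competitive equilibrium: 37 − 2.32q = 25.2 + 7q → q* = 1.2661, p* = 34.0627.
At q = 0.9: demand price = 37 − 2.32·0.9 = 34.912; supply price = 25.2 + 7·0.9 = 31.5.
Δq = 1.2661 − 0.9 = 0.3661; wedge = 34.912 − 31.5 = 3.412.
Welfare loss = ½ × 0.3661 × 3.412 = $0.62.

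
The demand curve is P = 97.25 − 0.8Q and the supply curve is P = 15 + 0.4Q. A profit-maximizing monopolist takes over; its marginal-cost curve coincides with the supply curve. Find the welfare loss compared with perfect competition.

451

Competitive equilibrium: 97.25 − 0.8Q = 15 + 0.4Q → Q* = 68.5417, P* = 42.4167.
Marginal revenue: MR = 97.25 − 1.6Q. Set MR = MC: 97.25 − 1.6Q = 15 + 0.4Q → Q_m = 41.125.
Price P_m = 97.25 − 0.8·41.125 = 64.35; MC(Q_m) = 15 + 0.4·41.125 = 31.45.
Competitive Q* = 68.5417, so ΔQ = 27.4167; wedge = 64.35 − 31.45 = 32.9.
Deadweight loss = ½ × 27.4167 × 32.9 = 451.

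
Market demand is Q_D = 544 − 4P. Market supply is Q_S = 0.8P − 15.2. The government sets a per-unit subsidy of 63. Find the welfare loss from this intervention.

In inverse form: demand P = 136 − 0.25Q, supply P = 19 + 1.25Q.
Competitive equilibrium: 136 − 0.25Q = 19 + 1.25Q → Q* = 78, P* = 116.5.
The subsidy lowers effective supply by 63: P = 1.25Q − 44.
New quantity: 136 − 0.25Q = 1.25Q − 44 → Q' = 120.
Overproduction ΔQ = 120 − 78 = 42; wedge = subsidy = 63.
Deadweight loss = ½ × 42 × 63 = 1323.

1323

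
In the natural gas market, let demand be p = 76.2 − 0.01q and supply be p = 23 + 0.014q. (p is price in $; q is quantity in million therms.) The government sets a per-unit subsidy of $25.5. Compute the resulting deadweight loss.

$13546.875 million

Competitive equilibrium: 76.2 − 0.01q = 23 + 0.014q → q* = 2216.6667, p* = 54.0333.
The subsidy lowers effective supply by 25.5: p = 0.014q − 2.5.
New quantity: 76.2 − 0.01q = 0.014q − 2.5 → q' = 3279.1667.
Overproduction Δq = 3279.1667 − 2216.6667 = 1062.5; wedge = subsidy = 25.5.
Welfare loss = ½ × 1062.5 × 25.5 = $13546.875 million.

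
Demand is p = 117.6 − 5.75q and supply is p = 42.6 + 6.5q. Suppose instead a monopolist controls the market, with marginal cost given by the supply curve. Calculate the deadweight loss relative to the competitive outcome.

23.43

Competitive equilibrium: 117.6 − 5.75q = 42.6 + 6.5q → q* = 6.1224, p* = 82.3959.
Marginal revenue: MR = 117.6 − 11.5q. Set MR = MC: 117.6 − 11.5q = 42.6 + 6.5q → q_m = 4.1667.
Price p_m = 117.6 − 5.75·4.1667 = 93.6415; MC(q_m) = 42.6 + 6.5·4.1667 = 69.6836.
Competitive q* = 6.1224, so Δq = 1.9557; wedge = 93.6415 − 69.6836 = 23.9579.
DWL = ½ × 1.9557 × 23.9579 = 23.43.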